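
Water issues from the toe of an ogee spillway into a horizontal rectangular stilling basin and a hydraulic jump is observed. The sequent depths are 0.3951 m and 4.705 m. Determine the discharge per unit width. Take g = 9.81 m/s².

q = 6.819 m²/s

For a rectangular channel the momentum equation gives q² = ½·g·y₁·y₂·(y₁ + y₂) = ½×9.81×0.3951×4.705×5.100 = 46.50.
q = √46.50 = 6.819 m²/s.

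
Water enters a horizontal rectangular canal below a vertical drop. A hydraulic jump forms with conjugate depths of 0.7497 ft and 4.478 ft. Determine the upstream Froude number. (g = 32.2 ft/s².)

Fr₁ = 4.563

For a rectangular channel the momentum equation gives q² = ½·g·y₁·y₂·(y₁ + y₂) = ½×32.2×0.7497×4.478×5.228 = 282.6.
q = √282.6 = 16.81 ft²/s.
V₁ = q/y₁ = 22.42 ft/s; Fr₁ = V₁/√(g·y₁) = 4.563.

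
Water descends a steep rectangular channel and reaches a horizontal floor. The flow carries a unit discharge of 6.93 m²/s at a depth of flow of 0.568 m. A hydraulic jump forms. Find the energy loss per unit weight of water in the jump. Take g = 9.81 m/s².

V₁ = q/y₁ = 6.93/0.568 = 12.2 m/s. Fr₁ = V₁/√(g·y₁) = 12.2/√(9.81×0.568) = 5.17.
By Bélanger, y₂/y₁ = ½[√(1 + 8Fr₁²) − 1] = ½[√214.7 − 1] = 6.83.
y₂ = 6.83 × 0.568 = 3.88 m.
V₂ = q/y₂ = 6.93/3.88 = 1.79 m/s. E₁ = y₁ + V₁²/2g = 8.16 m; E₂ = y₂ + V₂²/2g = 4.04 m. ΔE = E₁ − E₂ = 4.11 m.

ΔE = 4.11 m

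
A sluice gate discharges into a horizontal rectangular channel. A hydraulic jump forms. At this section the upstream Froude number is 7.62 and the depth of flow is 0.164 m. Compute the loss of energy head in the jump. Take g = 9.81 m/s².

ΔE = 3.19 m

Fr₁ = 7.62 (given).
From the momentum equation for a rectangular channel, y₂/y₁ = ½[√(1 + 8Fr₁²) − 1] = ½[√465.5 − 1] = 10.3.
y₂ = 10.3 × 0.164 = 1.69 m.
Head loss: ΔE = (y₂ − y₁)³/(4y₁y₂) = (1.69 − 0.164)³/(4×0.164×1.69) = 3.53/1.11 = 3.19 m.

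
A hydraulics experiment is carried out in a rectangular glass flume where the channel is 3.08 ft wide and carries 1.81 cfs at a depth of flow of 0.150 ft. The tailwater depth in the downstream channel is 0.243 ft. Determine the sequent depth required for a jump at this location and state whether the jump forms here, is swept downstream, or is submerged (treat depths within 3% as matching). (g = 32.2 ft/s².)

y₂ = 0.311 ft; the jump is swept downstream

q = Q/b = 1.81/3.08 = 0.588 ft²/s; V₁ = q/y₁ = 3.92 ft/s. Fr₁ = V₁/√(g·y₁) = 1.78.
Sequent-depth ratio: y₂/y₁ = ½[√(1 + 8Fr₁²) − 1] = ½[√26.42 − 1] = 2.07.
y₂ = 2.07 × 0.150 = 0.311 ft.
Tailwater y_tw = 0.243 ft: y_tw < y₂, so the jump is swept downstream.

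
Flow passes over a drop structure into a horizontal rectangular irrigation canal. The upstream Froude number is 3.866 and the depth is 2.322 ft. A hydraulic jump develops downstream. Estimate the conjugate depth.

y₂ = 11.59 ft

Fr₁ = 3.866 (given).
From the momentum equation for a rectangular channel, y₂/y₁ = ½[√(1 + 8Fr₁²) − 1] = ½[√120.57 − 1] = 4.990.
y₂ = 4.990 × 2.322 = 11.59 ft.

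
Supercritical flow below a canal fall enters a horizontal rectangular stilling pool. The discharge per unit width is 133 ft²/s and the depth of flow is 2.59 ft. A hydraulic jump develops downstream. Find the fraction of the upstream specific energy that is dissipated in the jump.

V₁ = q/y₁ = 133/2.59 = 51.4 ft/s. Fr₁ = V₁/√(g·y₁) = 51.4/√(32.2×2.59) = 5.62.
Bélanger equation: y₂/y₁ = ½[√(1 + 8Fr₁²) − 1] = ½[√254.0 − 1] = 7.47.
y₂ = 7.47 × 2.59 = 19.3 ft.
E₁ = y₁ + V₁²/2g = 43.5 ft. ΔE = (y₂ − y₁)³/(4y₁y₂) = 23.5 ft. ΔE/E₁ = 23.5/43.5 = 0.539.

ΔE/E₁ = 0.539 (53.9%)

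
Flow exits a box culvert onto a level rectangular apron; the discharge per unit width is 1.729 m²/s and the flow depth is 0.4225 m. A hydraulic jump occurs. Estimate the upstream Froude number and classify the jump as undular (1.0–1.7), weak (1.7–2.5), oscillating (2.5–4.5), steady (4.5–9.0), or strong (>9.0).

Fr₁ = 2.010; weak jump

V₁ = q/y₁ = 1.729/0.4225 = 4.092 m/s. Fr₁ = V₁/√(g·y₁) = 4.092/√(9.81×0.4225) = 2.010.
Fr₁ = 2.010 lies in the weak range.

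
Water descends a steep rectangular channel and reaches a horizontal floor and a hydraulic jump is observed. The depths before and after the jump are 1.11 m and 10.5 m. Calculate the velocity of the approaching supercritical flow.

For a rectangular channel the momentum equation gives q² = ½·g·y₁·y₂·(y₁ + y₂) = ½×9.81×1.11×10.5×11.6 = 664.
q = √664 = 25.8 m²/s.
V₁ = q/y₁ = 25.8/1.11 = 23.2 m/s.

V₁ = 23.2 m/s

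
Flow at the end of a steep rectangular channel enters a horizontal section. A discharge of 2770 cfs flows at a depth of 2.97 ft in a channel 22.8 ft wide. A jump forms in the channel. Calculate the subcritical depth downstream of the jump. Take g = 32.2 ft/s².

q = Q/b = 2770/22.8 = 121 ft²/s; V₁ = q/y₁ = 40.9 ft/s. Fr₁ = V₁/√(g·y₁) = 4.18.
Bélanger equation: y₂/y₁ = ½[√(1 + 8Fr₁²) − 1] = ½[√141.0 − 1] = 5.44.
y₂ = 5.44 × 2.97 = 16.1 ft.

y₂ = 16.1 ft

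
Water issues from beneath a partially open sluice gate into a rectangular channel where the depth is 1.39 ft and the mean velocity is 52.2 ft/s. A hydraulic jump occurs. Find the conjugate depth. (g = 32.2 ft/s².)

Fr₁ = V₁/√(g·y₁) = 52.2/√(32.2×1.39) = 7.80.
By Bélanger, y₂/y₁ = ½[√(1 + 8Fr₁²) − 1] = ½[√488.0 − 1] = 10.5.
y₂ = 10.5 × 1.39 = 14.7 ft.

y₂ = 14.7 ft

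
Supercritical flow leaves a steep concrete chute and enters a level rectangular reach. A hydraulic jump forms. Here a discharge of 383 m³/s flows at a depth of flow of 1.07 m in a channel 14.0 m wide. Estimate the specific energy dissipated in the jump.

q = Q/b = 383/14.0 = 27.4 m²/s; V₁ = q/y₁ = 25.6 m/s. Fr₁ = V₁/√(g·y₁) = 7.89.
Bélanger equation: y₂/y₁ = ½[√(1 + 8Fr₁²) − 1] = ½[√499.2 − 1] = 10.7.
y₂ = 10.7 × 1.07 = 11.4 m.
V₂ = q/y₂ = 27.4/11.4 = 2.40 m/s. E₁ = y₁ + V₁²/2g = 34.4 m; E₂ = y₂ + V₂²/2g = 11.7 m. ΔE = E₁ − E₂ = 22.7 m.

ΔE = 22.7 m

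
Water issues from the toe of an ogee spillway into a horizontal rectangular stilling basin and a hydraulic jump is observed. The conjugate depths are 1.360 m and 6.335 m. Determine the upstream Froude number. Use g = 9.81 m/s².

For a rectangular channel the momentum equation gives q² = ½·g·y₁·y₂·(y₁ + y₂) = ½×9.81×1.360×6.335×7.695 = 325.2.
q = √325.2 = 18.03 m²/s.
V₁ = q/y₁ = 13.26 m/s; Fr₁ = V₁/√(g·y₁) = 3.630.

Fr₁ = 3.630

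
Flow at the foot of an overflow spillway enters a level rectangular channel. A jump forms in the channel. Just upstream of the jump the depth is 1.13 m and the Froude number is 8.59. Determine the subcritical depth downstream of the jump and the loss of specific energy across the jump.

y₂ = 13.2 m; ΔE = 29.3 m

Fr₁ = 8.59 (given).
By Bélanger, y₂/y₁ = ½[√(1 + 8Fr₁²) − 1] = ½[√591.3 − 1] = 11.7.
y₂ = 11.7 × 1.13 = 13.2 m.
Head loss: ΔE = (y₂ − y₁)³/(4y₁y₂) = (13.2 − 1.13)³/(4×1.13×13.2) = 1747/59.5 = 29.3 m.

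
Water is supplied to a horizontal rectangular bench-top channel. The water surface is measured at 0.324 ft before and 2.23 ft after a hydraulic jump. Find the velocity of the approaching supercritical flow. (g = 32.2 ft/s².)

V₁ = 16.8 ft/s

For a rectangular channel the momentum equation gives q² = ½·g·y₁·y₂·(y₁ + y₂) = ½×32.2×0.324×2.23×2.55 = 29.7.
q = √29.7 = 5.45 ft²/s.
V₁ = q/y₁ = 5.45/0.324 = 16.8 ft/s.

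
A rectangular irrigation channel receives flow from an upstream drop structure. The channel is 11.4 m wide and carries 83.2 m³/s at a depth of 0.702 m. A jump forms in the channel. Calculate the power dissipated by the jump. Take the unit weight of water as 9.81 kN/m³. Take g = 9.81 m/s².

q = Q/b = 83.2/11.4 = 7.30 m²/s; V₁ = q/y₁ = 10.4 m/s. Fr₁ = V₁/√(g·y₁) = 3.96.
Sequent-depth ratio: y₂/y₁ = ½[√(1 + 8Fr₁²) − 1] = ½[√126.6 − 1] = 5.12.
y₂ = 5.12 × 0.702 = 3.60 m.
Head loss: ΔE = (y₂ − y₁)³/(4y₁y₂) = (3.60 − 0.702)³/(4×0.702×3.60) = 24.3/10.1 = 2.40 m.
P = γ·Q·ΔE = 9.81 × 83.2 × 2.40 = 1962 kW.

P = 1962 kW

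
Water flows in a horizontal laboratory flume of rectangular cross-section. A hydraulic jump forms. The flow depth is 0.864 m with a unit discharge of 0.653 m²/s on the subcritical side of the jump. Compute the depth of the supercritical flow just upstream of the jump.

V₂ = q/y₂ = 0.653/0.864 = 0.756 m/s; Fr₂ = V₂/√(g·y₂) = 0.260.
Since the conjugate-depth ratio holds either way, y₁/y₂ = ½[√(1 + 8Fr₂²) − 1] = ½[√1.539 − 1] = 0.120.
y₁ = 0.120 × 0.864 = 0.104 m.

y₁ = 0.104 m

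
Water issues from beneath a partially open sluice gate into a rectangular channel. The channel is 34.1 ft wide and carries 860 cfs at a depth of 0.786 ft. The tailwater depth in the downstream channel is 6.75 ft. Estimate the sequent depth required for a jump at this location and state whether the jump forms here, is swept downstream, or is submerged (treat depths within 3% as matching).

q = Q/b = 860/34.1 = 25.2 ft²/s; V₁ = q/y₁ = 32.1 ft/s. Fr₁ = V₁/√(g·y₁) = 6.38.
By Bélanger, y₂/y₁ = ½[√(1 + 8Fr₁²) − 1] = ½[√326.4 − 1] = 8.53.
y₂ = 8.53 × 0.786 = 6.71 ft.
Tailwater y_tw = 6.75 ft: y_tw ≈ y₂, so the jump forms here.

y₂ = 6.71 ft; the jump forms here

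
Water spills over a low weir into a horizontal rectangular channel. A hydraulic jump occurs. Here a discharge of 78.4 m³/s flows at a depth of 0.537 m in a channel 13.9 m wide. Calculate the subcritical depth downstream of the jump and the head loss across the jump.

y₂ = 3.22 m; ΔE = 2.79 m

q = Q/b = 78.4/13.9 = 5.64 m²/s; V₁ = q/y₁ = 10.5 m/s. Fr₁ = V₁/√(g·y₁) = 4.58.
Bélanger equation: y₂/y₁ = ½[√(1 + 8Fr₁²) − 1] = ½[√168.5 − 1] = 5.99.
y₂ = 5.99 × 0.537 = 3.22 m.
Head loss: ΔE = (y₂ − y₁)³/(4y₁y₂) = (3.22 − 0.537)³/(4×0.537×3.22) = 19.3/6.91 = 2.79 m.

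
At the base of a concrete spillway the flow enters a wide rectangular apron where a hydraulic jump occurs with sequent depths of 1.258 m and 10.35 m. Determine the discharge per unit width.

For a rectangular channel the momentum equation gives q² = ½·g·y₁·y₂·(y₁ + y₂) = ½×9.81×1.258×10.35×11.61 = 741.3.
q = √741.3 = 27.23 m²/s.

q = 27.23 m²/s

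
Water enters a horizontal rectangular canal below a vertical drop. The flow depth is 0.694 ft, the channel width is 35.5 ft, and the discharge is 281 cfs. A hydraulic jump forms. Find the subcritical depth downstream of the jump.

q = Q/b = 281/35.5 = 7.92 ft²/s; V₁ = q/y₁ = 11.4 ft/s. Fr₁ = V₁/√(g·y₁) = 2.41.
From the momentum equation for a rectangular channel, y₂/y₁ = ½[√(1 + 8Fr₁²) − 1] = ½[√47.57 − 1] = 2.95.
y₂ = 2.95 × 0.694 = 2.05 ft.

y₂ = 2.05 ft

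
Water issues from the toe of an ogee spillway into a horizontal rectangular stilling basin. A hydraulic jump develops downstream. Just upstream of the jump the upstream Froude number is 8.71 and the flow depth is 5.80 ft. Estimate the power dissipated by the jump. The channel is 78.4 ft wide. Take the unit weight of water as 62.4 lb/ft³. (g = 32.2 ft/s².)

P = 955703 hp

Fr₁ = 8.71 (given).
Bélanger equation: y₂/y₁ = ½[√(1 + 8Fr₁²) − 1] = ½[√607.9 − 1] = 11.8.
y₂ = 11.8 × 5.80 = 68.6 ft.
V₁ = Fr₁·√(g·y₁) = 8.71×√(32.2×5.80) = 119 ft/s; q = V₁·y₁ = 690 ft²/s. V₂ = q/y₂ = 690/68.6 = 10.1 ft/s. E₁ = y₁ + V₁²/2g = 226 ft; E₂ = y₂ + V₂²/2g = 70.2 ft. ΔE = E₁ − E₂ = 156 ft.
Q = q·b = 690 × 78.4 = 54126 cfs. P = γ·Q·ΔE/550 = 62.4 × 54126 × 156 / 550 = 955703 hp.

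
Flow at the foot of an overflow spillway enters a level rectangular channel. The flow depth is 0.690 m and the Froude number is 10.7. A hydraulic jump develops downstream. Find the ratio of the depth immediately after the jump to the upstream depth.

y₂/y₁ = 14.6

Fr₁ = 10.7 (given).
Sequent-depth ratio: y₂/y₁ = ½[√(1 + 8Fr₁²) − 1] = ½[√916.9 − 1] = 14.6.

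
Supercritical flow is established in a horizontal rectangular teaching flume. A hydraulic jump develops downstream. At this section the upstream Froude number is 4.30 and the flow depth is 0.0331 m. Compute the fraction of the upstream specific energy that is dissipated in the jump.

Fr₁ = 4.30 (given).
From the momentum equation for a rectangular channel, y₂/y₁ = ½[√(1 + 8Fr₁²) − 1] = ½[√148.9 − 1] = 5.60.
y₂ = 5.60 × 0.0331 = 0.185 m.
E₁ = y₁(1 + Fr₁²/2) = 0.0331×(1 + 4.30²/2) = 0.339 m. ΔE = (y₂ − y₁)³/(4y₁y₂) = 0.144 m. ΔE/E₁ = 0.144/0.339 = 0.424.

ΔE/E₁ = 0.424 (42.4%)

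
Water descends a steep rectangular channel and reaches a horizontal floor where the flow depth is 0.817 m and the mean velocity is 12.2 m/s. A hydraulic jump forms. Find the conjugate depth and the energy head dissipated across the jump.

Fr₁ = V₁/√(g·y₁) = 12.2/√(9.81×0.817) = 4.31.
From the momentum equation for a rectangular channel, y₂/y₁ = ½[√(1 + 8Fr₁²) − 1] = ½[√149.6 − 1] = 5.61.
y₂ = 5.61 × 0.817 = 4.59 m.
Head loss: ΔE = (y₂ − y₁)³/(4y₁y₂) = (4.59 − 0.817)³/(4×0.817×4.59) = 53.6/15.0 = 3.58 m.

y₂ = 4.59 m; ΔE = 3.58 m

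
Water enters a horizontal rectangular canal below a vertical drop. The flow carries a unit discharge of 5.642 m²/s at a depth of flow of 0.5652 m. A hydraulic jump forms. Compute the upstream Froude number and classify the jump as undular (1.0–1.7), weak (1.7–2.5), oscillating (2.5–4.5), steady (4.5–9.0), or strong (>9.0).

V₁ = q/y₁ = 5.642/0.5652 = 9.982 m/s. Fr₁ = V₁/√(g·y₁) = 9.982/√(9.81×0.5652) = 4.239.
Fr₁ = 4.239 lies in the oscillating range.

Fr₁ = 4.239; oscillating jump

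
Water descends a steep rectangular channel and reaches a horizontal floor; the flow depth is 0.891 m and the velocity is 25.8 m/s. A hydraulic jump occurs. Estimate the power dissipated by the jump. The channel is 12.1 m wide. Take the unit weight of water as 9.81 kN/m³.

P = 65533 kW

Fr₁ = V₁/√(g·y₁) = 25.8/√(9.81×0.891) = 8.73.
From the momentum equation for a rectangular channel, y₂/y₁ = ½[√(1 + 8Fr₁²) − 1] = ½[√610.2 − 1] = 11.9.
y₂ = 11.9 × 0.891 = 10.6 m.
q = V₁·y₁ = 25.8 × 0.891 = 23.0 m²/s. V₂ = q/y₂ = 23.0/10.6 = 2.18 m/s. E₁ = y₁ + V₁²/2g = 34.8 m; E₂ = y₂ + V₂²/2g = 10.8 m. ΔE = E₁ − E₂ = 24.0 m.
Q = q·b = 23.0 × 12.1 = 278 m³/s. P = γ·Q·ΔE = 9.81 × 278 × 24.0 = 65533 kW.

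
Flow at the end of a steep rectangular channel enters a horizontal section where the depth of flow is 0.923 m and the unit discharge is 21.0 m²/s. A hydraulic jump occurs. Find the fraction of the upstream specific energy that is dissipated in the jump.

ΔE/E₁ = 0.646 (64.6%)

V₁ = q/y₁ = 21.0/0.923 = 22.8 m/s. Fr₁ = V₁/√(g·y₁) = 22.8/√(9.81×0.923) = 7.56.
From the momentum equation for a rectangular channel, y₂/y₁ = ½[√(1 + 8Fr₁²) − 1] = ½[√458.4 − 1] = 10.2.
y₂ = 10.2 × 0.923 = 9.42 m.
E₁ = y₁ + V₁²/2g = 27.3 m. ΔE = (y₂ − y₁)³/(4y₁y₂) = 17.6 m. ΔE/E₁ = 17.6/27.3 = 0.646.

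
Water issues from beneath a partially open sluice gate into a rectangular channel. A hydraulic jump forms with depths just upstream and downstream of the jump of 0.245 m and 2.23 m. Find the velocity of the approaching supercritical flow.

V₁ = 10.5 m/s

For a rectangular channel the momentum equation gives q² = ½·g·y₁·y₂·(y₁ + y₂) = ½×9.81×0.245×2.23×2.48 = 6.63.
q = √6.63 = 2.58 m²/s.
V₁ = q/y₁ = 2.58/0.245 = 10.5 m/s.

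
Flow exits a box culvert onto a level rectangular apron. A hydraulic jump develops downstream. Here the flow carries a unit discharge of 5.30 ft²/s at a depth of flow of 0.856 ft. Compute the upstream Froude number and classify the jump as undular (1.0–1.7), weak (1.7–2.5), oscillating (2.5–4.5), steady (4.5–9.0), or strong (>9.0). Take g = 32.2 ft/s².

Fr₁ = 1.18; undular jump

V₁ = q/y₁ = 5.30/0.856 = 6.19 ft/s. Fr₁ = V₁/√(g·y₁) = 6.19/√(32.2×0.856) = 1.18.
Fr₁ = 1.18 lies in the undular range.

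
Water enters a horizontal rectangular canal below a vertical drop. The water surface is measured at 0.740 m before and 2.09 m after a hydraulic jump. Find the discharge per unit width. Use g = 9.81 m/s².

For a rectangular channel the momentum equation gives q² = ½·g·y₁·y₂·(y₁ + y₂) = ½×9.81×0.740×2.09×2.83 = 21.5.
q = √21.5 = 4.63 m²/s.

q = 4.63 m²/s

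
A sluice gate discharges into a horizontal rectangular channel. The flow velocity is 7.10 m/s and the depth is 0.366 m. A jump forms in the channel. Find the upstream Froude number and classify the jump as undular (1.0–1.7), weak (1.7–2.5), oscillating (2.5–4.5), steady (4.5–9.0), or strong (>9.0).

Fr₁ = V₁/√(g·y₁) = 7.10/√(9.81×0.366) = 3.75.
Fr₁ = 3.75 lies in the oscillating range.

Fr₁ = 3.75; oscillating jump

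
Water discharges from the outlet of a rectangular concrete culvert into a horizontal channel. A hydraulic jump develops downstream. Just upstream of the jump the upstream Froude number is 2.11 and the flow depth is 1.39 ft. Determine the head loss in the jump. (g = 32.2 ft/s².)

ΔE = 0.489 ft

Fr₁ = 2.11 (given).
By Bélanger, y₂/y₁ = ½[√(1 + 8Fr₁²) − 1] = ½[√36.62 − 1] = 2.53.
y₂ = 2.53 × 1.39 = 3.51 ft.
V₁ = Fr₁·√(g·y₁) = 2.11×√(32.2×1.39) = 14.1 ft/s; q = V₁·y₁ = 19.6 ft²/s. V₂ = q/y₂ = 19.6/3.51 = 5.59 ft/s. E₁ = y₁ + V₁²/2g = 4.48 ft; E₂ = y₂ + V₂²/2g = 4.00 ft. ΔE = E₁ − E₂ = 0.489 ft.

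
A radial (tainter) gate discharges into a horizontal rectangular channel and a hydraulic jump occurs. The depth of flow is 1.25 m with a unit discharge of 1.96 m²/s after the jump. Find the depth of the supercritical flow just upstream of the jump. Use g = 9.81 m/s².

y₁ = 0.384 m

V₂ = q/y₂ = 1.96/1.25 = 1.57 m/s; Fr₂ = V₂/√(g·y₂) = 0.448.
From the momentum equation (using Fr₂), y₁/y₂ = ½[√(1 + 8Fr₂²) − 1] = ½[√2.604 − 1] = 0.307.
y₁ = 0.307 × 1.25 = 0.384 m.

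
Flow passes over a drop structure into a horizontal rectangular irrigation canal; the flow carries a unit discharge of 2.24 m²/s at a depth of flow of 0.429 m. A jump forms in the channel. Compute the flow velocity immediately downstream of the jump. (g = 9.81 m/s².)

V₁ = q/y₁ = 2.24/0.429 = 5.22 m/s. Fr₁ = V₁/√(g·y₁) = 5.22/√(9.81×0.429) = 2.55.
Conjugate-depth relation: y₂/y₁ = ½[√(1 + 8Fr₁²) − 1] = ½[√52.83 − 1] = 3.13.
y₂ = 3.13 × 0.429 = 1.34 m.
V₂ = q/y₂ = 2.24/1.34 = 1.67 m/s.

V₂ = 1.67 m/s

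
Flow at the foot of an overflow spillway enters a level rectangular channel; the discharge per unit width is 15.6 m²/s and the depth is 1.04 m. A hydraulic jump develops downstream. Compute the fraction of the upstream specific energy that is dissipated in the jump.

V₁ = q/y₁ = 15.6/1.04 = 15.0 m/s. Fr₁ = V₁/√(g·y₁) = 15.0/√(9.81×1.04) = 4.70.
Sequent-depth ratio: y₂/y₁ = ½[√(1 + 8Fr₁²) − 1] = ½[√177.4 − 1] = 6.16.
y₂ = 6.16 × 1.04 = 6.41 m.
E₁ = y₁ + V₁²/2g = 12.5 m. ΔE = (y₂ − y₁)³/(4y₁y₂) = 5.80 m. ΔE/E₁ = 5.80/12.5 = 0.464.

ΔE/E₁ = 0.464 (46.4%)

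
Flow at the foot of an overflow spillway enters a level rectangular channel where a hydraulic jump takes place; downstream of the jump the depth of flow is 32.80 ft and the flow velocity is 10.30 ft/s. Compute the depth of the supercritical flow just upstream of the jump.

y₁ = 5.625 ft

Fr₂ = V₂/√(g·y₂) = 10.30/√(32.2×32.80) = 0.3169.
From the momentum equation (using Fr₂), y₁/y₂ = ½[√(1 + 8Fr₂²) − 1] = ½[√1.8036 − 1] = 0.1715.
y₁ = 0.1715 × 32.80 = 5.625 ft.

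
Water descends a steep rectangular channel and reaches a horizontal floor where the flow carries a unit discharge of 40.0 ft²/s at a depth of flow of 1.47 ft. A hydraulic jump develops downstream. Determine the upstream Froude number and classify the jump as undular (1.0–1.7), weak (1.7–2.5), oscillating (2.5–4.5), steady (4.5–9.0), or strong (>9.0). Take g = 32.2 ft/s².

V₁ = q/y₁ = 40.0/1.47 = 27.2 ft/s. Fr₁ = V₁/√(g·y₁) = 27.2/√(32.2×1.47) = 3.96.
Fr₁ = 3.96 lies in the oscillating range.

Fr₁ = 3.96; oscillating jump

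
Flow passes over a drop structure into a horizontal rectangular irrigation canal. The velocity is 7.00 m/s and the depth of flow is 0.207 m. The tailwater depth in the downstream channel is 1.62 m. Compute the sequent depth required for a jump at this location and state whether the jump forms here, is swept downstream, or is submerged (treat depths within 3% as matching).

Fr₁ = V₁/√(g·y₁) = 7.00/√(9.81×0.207) = 4.91.
By Bélanger, y₂/y₁ = ½[√(1 + 8Fr₁²) − 1] = ½[√194.0 − 1] = 6.46.
y₂ = 6.46 × 0.207 = 1.34 m.
Tailwater y_tw = 1.62 m: y_tw > y₂, so the jump is submerged.

y₂ = 1.34 m; the jump is submerged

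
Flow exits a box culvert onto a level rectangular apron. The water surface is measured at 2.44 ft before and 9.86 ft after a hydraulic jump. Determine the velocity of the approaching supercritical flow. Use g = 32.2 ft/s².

For a rectangular channel the momentum equation gives q² = ½·g·y₁·y₂·(y₁ + y₂) = ½×32.2×2.44×9.86×12.3 = 4764.
q = √4764 = 69.0 ft²/s.
V₁ = q/y₁ = 69.0/2.44 = 28.3 ft/s.

V₁ = 28.3 ft/s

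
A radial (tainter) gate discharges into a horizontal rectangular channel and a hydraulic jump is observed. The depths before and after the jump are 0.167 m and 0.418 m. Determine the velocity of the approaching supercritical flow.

V₁ = 2.68 m/s

For a rectangular channel the momentum equation gives q² = ½·g·y₁·y₂·(y₁ + y₂) = ½×9.81×0.167×0.418×0.585 = 0.200.
q = √0.200 = 0.448 m²/s.
V₁ = q/y₁ = 0.448/0.167 = 2.68 m/s.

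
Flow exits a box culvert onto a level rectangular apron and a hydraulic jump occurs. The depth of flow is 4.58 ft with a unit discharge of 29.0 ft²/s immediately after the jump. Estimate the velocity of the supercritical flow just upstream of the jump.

V₂ = q/y₂ = 29.0/4.58 = 6.33 ft/s; Fr₂ = V₂/√(g·y₂) = 0.521.
From the momentum equation (using Fr₂), y₁/y₂ = ½[√(1 + 8Fr₂²) − 1] = ½[√3.175 − 1] = 0.391.
y₁ = 0.391 × 4.58 = 1.79 ft.
V₁ = q/y₁ = 29.0/1.79 = 16.2 ft/s.

V₁ = 16.2 ft/s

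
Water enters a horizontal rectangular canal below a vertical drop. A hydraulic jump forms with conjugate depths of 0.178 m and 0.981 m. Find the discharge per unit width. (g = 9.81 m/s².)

For a rectangular channel the momentum equation gives q² = ½·g·y₁·y₂·(y₁ + y₂) = ½×9.81×0.178×0.981×1.16 = 0.993.
q = √0.993 = 0.996 m²/s.

q = 0.996 m²/s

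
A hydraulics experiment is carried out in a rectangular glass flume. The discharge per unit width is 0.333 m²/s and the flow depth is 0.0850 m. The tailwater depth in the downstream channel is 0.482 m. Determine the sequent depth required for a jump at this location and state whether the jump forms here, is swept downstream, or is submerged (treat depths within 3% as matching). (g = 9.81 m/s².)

y₂ = 0.475 m; the jump forms here

V₁ = q/y₁ = 0.333/0.0850 = 3.92 m/s. Fr₁ = V₁/√(g·y₁) = 3.92/√(9.81×0.0850) = 4.29.
From the momentum equation for a rectangular channel, y₂/y₁ = ½[√(1 + 8Fr₁²) − 1] = ½[√148.2 − 1] = 5.59.
y₂ = 5.59 × 0.0850 = 0.475 m.
Tailwater y_tw = 0.482 m: y_tw ≈ y₂, so the jump forms here.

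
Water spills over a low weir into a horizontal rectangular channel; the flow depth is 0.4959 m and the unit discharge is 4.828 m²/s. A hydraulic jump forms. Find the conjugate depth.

V₁ = q/y₁ = 4.828/0.4959 = 9.736 m/s. Fr₁ = V₁/√(g·y₁) = 9.736/√(9.81×0.4959) = 4.414.
By Bélanger, y₂/y₁ = ½[√(1 + 8Fr₁²) − 1] = ½[√156.87 − 1] = 5.762.
y₂ = 5.762 × 0.4959 = 2.858 m.

y₂ = 2.858 m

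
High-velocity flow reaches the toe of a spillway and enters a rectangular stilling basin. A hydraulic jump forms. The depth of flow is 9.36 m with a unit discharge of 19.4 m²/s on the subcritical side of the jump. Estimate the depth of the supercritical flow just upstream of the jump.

y₁ = 0.806 m

V₂ = q/y₂ = 19.4/9.36 = 2.07 m/s; Fr₂ = V₂/√(g·y₂) = 0.216.
Since the conjugate-depth ratio holds either way, y₁/y₂ = ½[√(1 + 8Fr₂²) − 1] = ½[√1.374 − 1] = 0.0861.
y₁ = 0.0861 × 9.36 = 0.806 m.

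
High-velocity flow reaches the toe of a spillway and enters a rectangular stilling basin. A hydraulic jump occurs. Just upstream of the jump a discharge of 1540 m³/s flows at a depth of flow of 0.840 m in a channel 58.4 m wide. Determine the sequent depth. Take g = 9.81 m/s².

q = Q/b = 1540/58.4 = 26.4 m²/s; V₁ = q/y₁ = 31.4 m/s. Fr₁ = V₁/√(g·y₁) = 10.9.
By Bélanger, y₂/y₁ = ½[√(1 + 8Fr₁²) − 1] = ½[√957.8 − 1] = 15.0.
y₂ = 15.0 × 0.840 = 12.6 m.

y₂ = 12.6 m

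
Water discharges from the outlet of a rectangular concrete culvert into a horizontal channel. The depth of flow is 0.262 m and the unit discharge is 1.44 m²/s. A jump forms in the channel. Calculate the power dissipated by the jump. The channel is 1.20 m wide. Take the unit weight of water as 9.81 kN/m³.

V₁ = q/y₁ = 1.44/0.262 = 5.50 m/s. Fr₁ = V₁/√(g·y₁) = 5.50/√(9.81×0.262) = 3.43.
Sequent-depth ratio: y₂/y₁ = ½[√(1 + 8Fr₁²) − 1] = ½[√95.02 − 1] = 4.37.
y₂ = 4.37 × 0.262 = 1.15 m.
V₂ = q/y₂ = 1.44/1.15 = 1.26 m/s. E₁ = y₁ + V₁²/2g = 1.80 m; E₂ = y₂ + V₂²/2g = 1.23 m. ΔE = E₁ − E₂ = 0.575 m.
Q = q·b = 1.44 × 1.20 = 1.73 m³/s. P = γ·Q·ΔE = 9.81 × 1.73 × 0.575 = 9.75 kW.

P = 9.75 kW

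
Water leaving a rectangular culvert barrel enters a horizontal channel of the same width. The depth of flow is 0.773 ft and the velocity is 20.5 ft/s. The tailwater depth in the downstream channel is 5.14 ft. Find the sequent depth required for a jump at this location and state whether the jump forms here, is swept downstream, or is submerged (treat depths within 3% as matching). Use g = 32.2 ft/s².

y₂ = 4.12 ft; the jump is submerged

Fr₁ = V₁/√(g·y₁) = 20.5/√(32.2×0.773) = 4.11.
By Bélanger, y₂/y₁ = ½[√(1 + 8Fr₁²) − 1] = ½[√136.1 − 1] = 5.33.
y₂ = 5.33 × 0.773 = 4.12 ft.
Tailwater y_tw = 5.14 ft: y_tw > y₂, so the jump is submerged.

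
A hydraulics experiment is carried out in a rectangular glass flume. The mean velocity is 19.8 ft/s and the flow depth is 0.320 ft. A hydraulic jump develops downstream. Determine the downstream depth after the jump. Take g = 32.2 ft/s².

y₂ = 2.64 ft

Fr₁ = V₁/√(g·y₁) = 19.8/√(32.2×0.320) = 6.17.
By Bélanger, y₂/y₁ = ½[√(1 + 8Fr₁²) − 1] = ½[√305.4 − 1] = 8.24.
y₂ = 8.24 × 0.320 = 2.64 ft.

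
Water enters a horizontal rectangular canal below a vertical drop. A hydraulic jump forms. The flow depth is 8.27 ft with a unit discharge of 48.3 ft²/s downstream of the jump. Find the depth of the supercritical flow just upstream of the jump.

V₂ = q/y₂ = 48.3/8.27 = 5.84 ft/s; Fr₂ = V₂/√(g·y₂) = 0.358.
Applying the sequent-depth relation in reverse, y₁/y₂ = ½[√(1 + 8Fr₂²) − 1] = ½[√2.025 − 1] = 0.211.
y₁ = 0.211 × 8.27 = 1.75 ft.

y₁ = 1.75 ft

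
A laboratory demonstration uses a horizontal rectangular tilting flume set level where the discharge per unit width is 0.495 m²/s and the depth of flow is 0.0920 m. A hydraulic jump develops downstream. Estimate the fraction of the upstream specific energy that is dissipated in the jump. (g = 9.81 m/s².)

ΔE/E₁ = 0.542 (54.2%)

V₁ = q/y₁ = 0.495/0.0920 = 5.38 m/s. Fr₁ = V₁/√(g·y₁) = 5.38/√(9.81×0.0920) = 5.66.
Sequent-depth ratio: y₂/y₁ = ½[√(1 + 8Fr₁²) − 1] = ½[√257.6 − 1] = 7.53.
y₂ = 7.53 × 0.0920 = 0.692 m.
E₁ = y₁ + V₁²/2g = 1.57 m. ΔE = (y₂ − y₁)³/(4y₁y₂) = 0.849 m. ΔE/E₁ = 0.849/1.57 = 0.542.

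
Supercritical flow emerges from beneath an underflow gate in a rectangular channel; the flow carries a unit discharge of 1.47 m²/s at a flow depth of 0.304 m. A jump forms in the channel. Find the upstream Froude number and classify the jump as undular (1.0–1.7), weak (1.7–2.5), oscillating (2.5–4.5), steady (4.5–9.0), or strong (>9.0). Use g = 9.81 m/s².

Fr₁ = 2.80; oscillating jump

V₁ = q/y₁ = 1.47/0.304 = 4.84 m/s. Fr₁ = V₁/√(g·y₁) = 4.84/√(9.81×0.304) = 2.80.
Fr₁ = 2.80 lies in the oscillating range.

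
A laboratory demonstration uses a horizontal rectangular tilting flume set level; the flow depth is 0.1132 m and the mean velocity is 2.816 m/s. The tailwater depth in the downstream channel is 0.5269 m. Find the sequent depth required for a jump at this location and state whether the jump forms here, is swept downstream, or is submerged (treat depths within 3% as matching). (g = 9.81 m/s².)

Fr₁ = V₁/√(g·y₁) = 2.816/√(9.81×0.1132) = 2.672.
Conjugate-depth relation: y₂/y₁ = ½[√(1 + 8Fr₁²) − 1] = ½[√58.127 − 1] = 3.312.
y₂ = 3.312 × 0.1132 = 0.3749 m.
Tailwater y_tw = 0.5269 m: y_tw > y₂, so the jump is submerged.

y₂ = 0.3749 m; the jump is submerged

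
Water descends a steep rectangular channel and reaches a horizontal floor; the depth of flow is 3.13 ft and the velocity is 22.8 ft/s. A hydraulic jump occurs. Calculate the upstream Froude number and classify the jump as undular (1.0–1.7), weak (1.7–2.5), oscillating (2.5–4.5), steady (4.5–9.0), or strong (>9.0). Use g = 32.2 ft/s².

Fr₁ = 2.27; weak jump

Fr₁ = V₁/√(g·y₁) = 22.8/√(32.2×3.13) = 2.27.
Fr₁ = 2.27 lies in the weak range.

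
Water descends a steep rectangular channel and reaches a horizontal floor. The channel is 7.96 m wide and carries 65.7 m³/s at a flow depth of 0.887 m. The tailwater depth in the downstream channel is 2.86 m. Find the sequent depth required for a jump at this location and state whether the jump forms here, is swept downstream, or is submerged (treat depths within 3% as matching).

y₂ = 3.54 m; the jump is swept downstream

q = Q/b = 65.7/7.96 = 8.25 m²/s; V₁ = q/y₁ = 9.31 m/s. Fr₁ = V₁/√(g·y₁) = 3.15.
Bélanger equation: y₂/y₁ = ½[√(1 + 8Fr₁²) − 1] = ½[√80.61 − 1] = 3.99.
y₂ = 3.99 × 0.887 = 3.54 m.
Tailwater y_tw = 2.86 m: y_tw < y₂, so the jump is swept downstream.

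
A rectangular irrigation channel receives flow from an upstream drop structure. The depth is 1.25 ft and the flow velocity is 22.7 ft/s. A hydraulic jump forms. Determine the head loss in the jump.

ΔE = 3.14 ft

Fr₁ = V₁/√(g·y₁) = 22.7/√(32.2×1.25) = 3.58.
From the momentum equation for a rectangular channel, y₂/y₁ = ½[√(1 + 8Fr₁²) − 1] = ½[√103.4 − 1] = 4.58.
y₂ = 4.58 × 1.25 = 5.73 ft.
q = V₁·y₁ = 22.7 × 1.25 = 28.4 ft²/s. V₂ = q/y₂ = 28.4/5.73 = 4.95 ft/s. E₁ = y₁ + V₁²/2g = 9.25 ft; E₂ = y₂ + V₂²/2g = 6.11 ft. ΔE = E₁ − E₂ = 3.14 ft.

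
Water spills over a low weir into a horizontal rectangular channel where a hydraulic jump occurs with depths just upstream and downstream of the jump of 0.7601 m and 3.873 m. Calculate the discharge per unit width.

q = 8.179 m²/s

For a rectangular channel the momentum equation gives q² = ½·g·y₁·y₂·(y₁ + y₂) = ½×9.81×0.7601×3.873×4.633 = 66.90.
q = √66.90 = 8.179 m²/s.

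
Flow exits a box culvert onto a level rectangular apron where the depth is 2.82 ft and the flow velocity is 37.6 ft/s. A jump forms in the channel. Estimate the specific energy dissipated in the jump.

Fr₁ = V₁/√(g·y₁) = 37.6/√(32.2×2.82) = 3.95.
Conjugate-depth relation: y₂/y₁ = ½[√(1 + 8Fr₁²) − 1] = ½[√125.6 − 1] = 5.10.
y₂ = 5.10 × 2.82 = 14.4 ft.
q = V₁·y₁ = 37.6 × 2.82 = 106 ft²/s. V₂ = q/y₂ = 106/14.4 = 7.37 ft/s. E₁ = y₁ + V₁²/2g = 24.8 ft; E₂ = y₂ + V₂²/2g = 15.2 ft. ΔE = E₁ − E₂ = 9.54 ft.

ΔE = 9.54 ft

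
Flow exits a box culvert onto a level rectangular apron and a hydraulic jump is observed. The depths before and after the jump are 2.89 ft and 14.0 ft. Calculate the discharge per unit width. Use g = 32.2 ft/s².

For a rectangular channel the momentum equation gives q² = ½·g·y₁·y₂·(y₁ + y₂) = ½×32.2×2.89×14.0×16.9 = 11002.
q = √11002 = 105 ft²/s.

q = 105 ft²/s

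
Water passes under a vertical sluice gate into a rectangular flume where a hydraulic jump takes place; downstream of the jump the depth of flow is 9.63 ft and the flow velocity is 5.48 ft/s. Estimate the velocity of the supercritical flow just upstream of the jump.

Fr₂ = V₂/√(g·y₂) = 5.48/√(32.2×9.63) = 0.311.
Since the conjugate-depth ratio holds either way, y₁/y₂ = ½[√(1 + 8Fr₂²) − 1] = ½[√1.775 − 1] = 0.166.
y₁ = 0.166 × 9.63 = 1.60 ft.
V₁ = q/y₁ = 52.8/1.60 = 33.0 ft/s.

V₁ = 33.0 ft/s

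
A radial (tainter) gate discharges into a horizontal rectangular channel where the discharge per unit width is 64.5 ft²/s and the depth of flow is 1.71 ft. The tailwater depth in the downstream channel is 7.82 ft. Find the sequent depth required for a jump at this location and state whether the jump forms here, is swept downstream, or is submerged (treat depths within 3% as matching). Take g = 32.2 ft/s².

y₂ = 11.5 ft; the jump is swept downstream

V₁ = q/y₁ = 64.5/1.71 = 37.7 ft/s. Fr₁ = V₁/√(g·y₁) = 37.7/√(32.2×1.71) = 5.08.
By Bélanger, y₂/y₁ = ½[√(1 + 8Fr₁²) − 1] = ½[√207.7 − 1] = 6.71.
y₂ = 6.71 × 1.71 = 11.5 ft.
Tailwater y_tw = 7.82 ft: y_tw < y₂, so the jump is swept downstream.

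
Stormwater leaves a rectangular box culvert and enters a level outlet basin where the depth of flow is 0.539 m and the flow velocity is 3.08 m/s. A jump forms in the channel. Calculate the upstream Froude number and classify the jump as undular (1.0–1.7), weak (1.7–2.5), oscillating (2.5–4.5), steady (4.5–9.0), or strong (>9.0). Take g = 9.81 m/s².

Fr₁ = 1.34; undular jump

Fr₁ = V₁/√(g·y₁) = 3.08/√(9.81×0.539) = 1.34.
Fr₁ = 1.34 lies in the undular range.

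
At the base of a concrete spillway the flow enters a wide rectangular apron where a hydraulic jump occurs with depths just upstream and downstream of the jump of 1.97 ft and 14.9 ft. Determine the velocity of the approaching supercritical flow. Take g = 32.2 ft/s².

V₁ = 45.3 ft/s

For a rectangular channel the momentum equation gives q² = ½·g·y₁·y₂·(y₁ + y₂) = ½×32.2×1.97×14.9×16.9 = 7972.
q = √7972 = 89.3 ft²/s.
V₁ = q/y₁ = 89.3/1.97 = 45.3 ft/s.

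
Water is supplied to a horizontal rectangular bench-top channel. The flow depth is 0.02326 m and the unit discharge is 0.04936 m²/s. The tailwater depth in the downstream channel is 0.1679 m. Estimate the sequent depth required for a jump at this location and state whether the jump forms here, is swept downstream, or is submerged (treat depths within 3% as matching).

y₂ = 0.1350 m; the jump is submerged

V₁ = q/y₁ = 0.04936/0.02326 = 2.122 m/s. Fr₁ = V₁/√(g·y₁) = 2.122/√(9.81×0.02326) = 4.442.
From the momentum equation for a rectangular channel, y₂/y₁ = ½[√(1 + 8Fr₁²) − 1] = ½[√158.89 − 1] = 5.802.
y₂ = 5.802 × 0.02326 = 0.1350 m.
Tailwater y_tw = 0.1679 m: y_tw > y₂, so the jump is submerged.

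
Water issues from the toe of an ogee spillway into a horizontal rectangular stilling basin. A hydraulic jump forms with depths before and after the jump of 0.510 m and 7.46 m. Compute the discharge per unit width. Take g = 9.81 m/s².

q = 12.2 m²/s

For a rectangular channel the momentum equation gives q² = ½·g·y₁·y₂·(y₁ + y₂) = ½×9.81×0.510×7.46×7.97 = 149.
q = √149 = 12.2 m²/s.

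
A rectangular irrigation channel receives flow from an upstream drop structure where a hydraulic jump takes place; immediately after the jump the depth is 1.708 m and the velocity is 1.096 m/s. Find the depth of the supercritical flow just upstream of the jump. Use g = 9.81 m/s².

Fr₂ = V₂/√(g·y₂) = 1.096/√(9.81×1.708) = 0.2678.
The Bélanger relation is symmetric: y₁/y₂ = ½[√(1 + 8Fr₂²) − 1] = ½[√1.5735 − 1] = 0.1272.
y₁ = 0.1272 × 1.708 = 0.2173 m.

y₁ = 0.2173 m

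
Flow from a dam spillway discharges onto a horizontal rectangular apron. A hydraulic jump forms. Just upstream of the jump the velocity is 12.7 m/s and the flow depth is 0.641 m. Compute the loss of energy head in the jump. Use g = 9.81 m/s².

ΔE = 4.40 m

Fr₁ = V₁/√(g·y₁) = 12.7/√(9.81×0.641) = 5.06.
Conjugate-depth relation: y₂/y₁ = ½[√(1 + 8Fr₁²) − 1] = ½[√206.2 − 1] = 6.68.
y₂ = 6.68 × 0.641 = 4.28 m.
Head loss: ΔE = (y₂ − y₁)³/(4y₁y₂) = (4.28 − 0.641)³/(4×0.641×4.28) = 48.3/11.0 = 4.40 m.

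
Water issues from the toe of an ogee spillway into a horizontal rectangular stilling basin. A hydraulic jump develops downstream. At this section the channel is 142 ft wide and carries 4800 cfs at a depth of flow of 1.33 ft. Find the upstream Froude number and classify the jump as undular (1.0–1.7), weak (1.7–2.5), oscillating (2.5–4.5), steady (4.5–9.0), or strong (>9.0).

Fr₁ = 3.88; oscillating jump

q = Q/b = 4800/142 = 33.8 ft²/s; V₁ = q/y₁ = 25.4 ft/s. Fr₁ = V₁/√(g·y₁) = 3.88.
Fr₁ = 3.88 lies in the oscillating range.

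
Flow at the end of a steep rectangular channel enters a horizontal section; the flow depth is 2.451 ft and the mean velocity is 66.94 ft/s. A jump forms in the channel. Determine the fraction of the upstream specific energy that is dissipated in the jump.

Fr₁ = V₁/√(g·y₁) = 66.94/√(32.2×2.451) = 7.535.
Sequent-depth ratio: y₂/y₁ = ½[√(1 + 8Fr₁²) − 1] = ½[√455.22 − 1] = 10.17.
y₂ = 10.17 × 2.451 = 24.92 ft.
E₁ = y₁ + V₁²/2g = 72.03 ft. ΔE = (y₂ − y₁)³/(4y₁y₂) = 46.44 ft. ΔE/E₁ = 46.44/72.03 = 0.645.

ΔE/E₁ = 0.645 (64.5%)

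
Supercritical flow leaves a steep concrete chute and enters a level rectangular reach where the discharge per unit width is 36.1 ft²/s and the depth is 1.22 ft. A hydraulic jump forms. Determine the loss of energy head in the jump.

V₁ = q/y₁ = 36.1/1.22 = 29.6 ft/s. Fr₁ = V₁/√(g·y₁) = 29.6/√(32.2×1.22) = 4.72.
Bélanger equation: y₂/y₁ = ½[√(1 + 8Fr₁²) − 1] = ½[√179.3 − 1] = 6.20.
y₂ = 6.20 × 1.22 = 7.56 ft.
Head loss: ΔE = (y₂ − y₁)³/(4y₁y₂) = (7.56 − 1.22)³/(4×1.22×7.56) = 255/36.9 = 6.90 ft.

ΔE = 6.90 ft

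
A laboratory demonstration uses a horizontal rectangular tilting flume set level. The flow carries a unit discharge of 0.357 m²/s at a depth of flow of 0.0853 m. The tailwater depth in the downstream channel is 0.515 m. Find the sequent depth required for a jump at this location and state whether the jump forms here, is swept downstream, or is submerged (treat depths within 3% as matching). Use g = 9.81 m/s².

V₁ = q/y₁ = 0.357/0.0853 = 4.19 m/s. Fr₁ = V₁/√(g·y₁) = 4.19/√(9.81×0.0853) = 4.58.
Bélanger equation: y₂/y₁ = ½[√(1 + 8Fr₁²) − 1] = ½[√168.5 − 1] = 5.99.
y₂ = 5.99 × 0.0853 = 0.511 m.
Tailwater y_tw = 0.515 m: y_tw ≈ y₂, so the jump forms here.

y₂ = 0.511 m; the jump forms here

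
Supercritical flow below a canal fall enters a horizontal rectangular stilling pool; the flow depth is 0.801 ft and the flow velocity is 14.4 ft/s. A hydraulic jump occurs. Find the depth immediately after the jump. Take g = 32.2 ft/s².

Fr₁ = V₁/√(g·y₁) = 14.4/√(32.2×0.801) = 2.84.
By Bélanger, y₂/y₁ = ½[√(1 + 8Fr₁²) − 1] = ½[√65.32 − 1] = 3.54.
y₂ = 3.54 × 0.801 = 2.84 ft.

y₂ = 2.84 ft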